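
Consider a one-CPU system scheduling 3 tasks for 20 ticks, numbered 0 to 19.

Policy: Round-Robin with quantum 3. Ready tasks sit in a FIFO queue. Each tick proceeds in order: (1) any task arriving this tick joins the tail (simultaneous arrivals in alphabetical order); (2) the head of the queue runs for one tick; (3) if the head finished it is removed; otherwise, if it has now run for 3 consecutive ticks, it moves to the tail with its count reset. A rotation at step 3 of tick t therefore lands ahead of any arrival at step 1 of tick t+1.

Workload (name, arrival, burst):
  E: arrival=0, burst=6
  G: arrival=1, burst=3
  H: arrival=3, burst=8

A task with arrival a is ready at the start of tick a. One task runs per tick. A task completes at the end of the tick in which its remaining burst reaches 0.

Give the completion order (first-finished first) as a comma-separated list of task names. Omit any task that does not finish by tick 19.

t=0: queue=[E] q_used=0 → run E
t=1: queue=[E,G] q_used=1 → run E
t=2: queue=[E,G] q_used=2 → run E
t=3: queue=[G,E,H] q_used=0 → run G
t=4: queue=[G,E,H] q_used=1 → run G
t=5: queue=[G,E,H] q_used=2 → run G
t=6: queue=[E,H] q_used=0 → run E
t=7: queue=[E,H] q_used=1 → run E
t=8: queue=[E,H] q_used=2 → run E
t=9: queue=[H] q_used=0 → run H
t=10: queue=[H] q_used=1 → run H
t=11: queue=[H] q_used=2 → run H
t=12: queue=[H] q_used=0 → run H
t=13: queue=[H] q_used=1 → run H
t=14: queue=[H] q_used=2 → run H
t=15: queue=[H] q_used=0 → run H
t=16: queue=[H] q_used=1 → run H
t=17: (idle)
t=18: (idle)
t=19: (idle)

completion order = G, E, H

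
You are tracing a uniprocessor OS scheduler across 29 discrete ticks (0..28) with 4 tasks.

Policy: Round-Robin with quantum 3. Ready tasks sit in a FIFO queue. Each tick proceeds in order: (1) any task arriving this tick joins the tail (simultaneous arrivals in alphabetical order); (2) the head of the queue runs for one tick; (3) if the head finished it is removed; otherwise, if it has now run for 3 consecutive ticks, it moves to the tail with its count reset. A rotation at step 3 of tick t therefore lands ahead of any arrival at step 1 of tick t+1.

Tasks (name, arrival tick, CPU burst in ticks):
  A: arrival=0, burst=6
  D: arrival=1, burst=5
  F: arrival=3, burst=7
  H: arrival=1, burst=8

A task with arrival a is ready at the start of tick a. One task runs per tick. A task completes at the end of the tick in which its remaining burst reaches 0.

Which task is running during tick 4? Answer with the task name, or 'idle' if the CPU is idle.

t=0: queue=[A] q_used=0 → run A
t=1: queue=[A,D,H] q_used=1 → run A
t=2: queue=[A,D,H] q_used=2 → run A
t=3: queue=[D,H,A,F] q_used=0 → run D
t=4: queue=[D,H,A,F] q_used=1 → run D
t=5: queue=[D,H,A,F] q_used=2 → run D
t=6: queue=[H,A,F,D] q_used=0 → run H
t=7: queue=[H,A,F,D] q_used=1 → run H
t=8: queue=[H,A,F,D] q_used=2 → run H
t=9: queue=[A,F,D,H] q_used=0 → run A
t=10: queue=[A,F,D,H] q_used=1 → run A
t=11: queue=[A,F,D,H] q_used=2 → run A
t=12: queue=[F,D,H] q_used=0 → run F
t=13: queue=[F,D,H] q_used=1 → run F
t=14: queue=[F,D,H] q_used=2 → run F
t=15: queue=[D,H,F] q_used=0 → run D
t=16: queue=[D,H,F] q_used=1 → run D
t=17: queue=[H,F] q_used=0 → run H
t=18: queue=[H,F] q_used=1 → run H
t=19: queue=[H,F] q_used=2 → run H
t=20: queue=[F,H] q_used=0 → run F
t=21: queue=[F,H] q_used=1 → run F
t=22: queue=[F,H] q_used=2 → run F
t=23: queue=[H,F] q_used=0 → run H
t=24: queue=[H,F] q_used=1 → run H
t=25: queue=[F] q_used=0 → run F
t=26: (idle)
t=27: (idle)
t=28: (idle)

running at tick 4 = D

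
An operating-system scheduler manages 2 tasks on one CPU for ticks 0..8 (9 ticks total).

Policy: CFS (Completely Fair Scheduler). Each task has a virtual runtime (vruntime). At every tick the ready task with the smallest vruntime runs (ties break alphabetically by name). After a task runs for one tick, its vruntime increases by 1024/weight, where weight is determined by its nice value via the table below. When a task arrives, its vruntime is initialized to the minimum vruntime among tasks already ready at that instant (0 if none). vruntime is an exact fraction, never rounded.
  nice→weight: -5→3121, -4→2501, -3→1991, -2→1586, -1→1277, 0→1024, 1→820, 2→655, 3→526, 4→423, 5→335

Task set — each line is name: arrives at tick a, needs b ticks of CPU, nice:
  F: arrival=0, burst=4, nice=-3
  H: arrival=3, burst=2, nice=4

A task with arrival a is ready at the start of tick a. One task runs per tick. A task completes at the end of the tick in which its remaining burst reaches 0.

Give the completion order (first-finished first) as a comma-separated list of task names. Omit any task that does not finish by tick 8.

completion order = F, H

t=0: vr[F=0] → run F
t=1: vr[F=1024/1991] → run F
t=2: vr[F=2048/1991] → run F
t=3: vr[F=3072/1991 H=3072/1991] → run F
t=4: vr[H=3072/1991] → run H
t=5: vr[H=3338240/842193] → run H
t=6: (idle)
t=7: (idle)
t=8: (idle)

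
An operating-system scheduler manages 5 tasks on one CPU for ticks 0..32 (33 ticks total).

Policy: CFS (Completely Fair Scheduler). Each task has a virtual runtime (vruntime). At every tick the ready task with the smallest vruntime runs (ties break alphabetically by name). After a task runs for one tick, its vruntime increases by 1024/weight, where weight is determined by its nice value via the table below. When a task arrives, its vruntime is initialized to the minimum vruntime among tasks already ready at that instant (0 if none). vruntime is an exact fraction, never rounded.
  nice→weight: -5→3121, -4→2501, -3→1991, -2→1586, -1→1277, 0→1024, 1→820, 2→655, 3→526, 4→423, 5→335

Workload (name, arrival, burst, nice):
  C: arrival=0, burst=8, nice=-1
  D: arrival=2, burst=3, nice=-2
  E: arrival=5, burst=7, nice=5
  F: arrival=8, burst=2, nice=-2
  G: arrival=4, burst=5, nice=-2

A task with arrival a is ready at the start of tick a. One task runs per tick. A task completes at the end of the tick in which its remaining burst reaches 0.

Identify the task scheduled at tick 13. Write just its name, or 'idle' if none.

running at tick 13 = G

t=0: vr[C=0] → run C
t=1: vr[C=1024/1277] → run C
t=2: vr[C=2048/1277 D=2048/1277] → run C
t=3: vr[C=3072/1277 D=2048/1277] → run D
t=4: vr[C=3072/1277 D=2277888/1012661 G=2277888/1012661] → run D
t=5: vr[C=3072/1277 D=2931712/1012661 E=2277888/1012661 G=2277888/1012661] → run E
t=6: vr[C=3072/1277 D=2931712/1012661 E=1800057344/339241435 G=2277888/1012661] → run G
t=7: vr[C=3072/1277 D=2931712/1012661 E=1800057344/339241435 G=2931712/1012661] → run C
t=8: vr[C=4096/1277 D=2931712/1012661 E=1800057344/339241435 F=2931712/1012661 G=2931712/1012661] → run D
t=9: vr[C=4096/1277 E=1800057344/339241435 F=2931712/1012661 G=2931712/1012661] → run F
t=10: vr[C=4096/1277 E=1800057344/339241435 F=3585536/1012661 G=2931712/1012661] → run G
t=11: vr[C=4096/1277 E=1800057344/339241435 F=3585536/1012661 G=3585536/1012661] → run C
t=12: vr[C=5120/1277 E=1800057344/339241435 F=3585536/1012661 G=3585536/1012661] → run F
t=13: vr[C=5120/1277 E=1800057344/339241435 G=3585536/1012661] → run G
t=14: vr[C=5120/1277 E=1800057344/339241435 G=4239360/1012661] → run C
t=15: vr[C=6144/1277 E=1800057344/339241435 G=4239360/1012661] → run G
t=16: vr[C=6144/1277 E=1800057344/339241435 G=4893184/1012661] → run C
t=17: vr[C=7168/1277 E=1800057344/339241435 G=4893184/1012661] → run G
t=18: vr[C=7168/1277 E=1800057344/339241435] → run E
t=19: vr[C=7168/1277 E=2837022208/339241435] → run C
t=20: vr[E=2837022208/339241435] → run E
t=21: vr[E=3873987072/339241435] → run E
t=22: vr[E=4910951936/339241435] → run E
t=23: vr[E=1189583360/67848287] → run E
t=24: vr[E=6984881664/339241435] → run E
t=25: (idle)
t=26: (idle)
t=27: (idle)
t=28: (idle)
t=29: (idle)
t=30: (idle)
t=31: (idle)
t=32: (idle)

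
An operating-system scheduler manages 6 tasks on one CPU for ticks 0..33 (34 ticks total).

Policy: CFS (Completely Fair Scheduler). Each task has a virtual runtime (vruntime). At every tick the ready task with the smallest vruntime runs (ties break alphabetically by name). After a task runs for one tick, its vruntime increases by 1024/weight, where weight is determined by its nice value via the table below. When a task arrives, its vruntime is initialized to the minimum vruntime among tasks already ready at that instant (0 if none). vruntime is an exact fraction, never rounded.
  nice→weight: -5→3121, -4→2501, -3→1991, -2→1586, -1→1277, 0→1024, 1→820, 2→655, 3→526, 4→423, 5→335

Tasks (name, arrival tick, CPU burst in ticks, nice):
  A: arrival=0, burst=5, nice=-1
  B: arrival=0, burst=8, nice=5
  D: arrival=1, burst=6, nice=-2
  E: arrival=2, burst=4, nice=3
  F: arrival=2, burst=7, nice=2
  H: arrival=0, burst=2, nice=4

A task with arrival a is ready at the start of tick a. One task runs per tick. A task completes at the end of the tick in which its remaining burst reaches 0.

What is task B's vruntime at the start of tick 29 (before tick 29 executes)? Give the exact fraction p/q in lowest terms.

t=0: vr[A=0 B=0 H=0] → run A
t=1: vr[A=1024/1277 B=0 D=0 H=0] → run B
t=2: vr[A=1024/1277 B=1024/335 D=0 E=0 F=0 H=0] → run D
t=3: vr[A=1024/1277 B=1024/335 D=512/793 E=0 F=0 H=0] → run E
t=4: vr[A=1024/1277 B=1024/335 D=512/793 E=512/263 F=0 H=0] → run F
t=5: vr[A=1024/1277 B=1024/335 D=512/793 E=512/263 F=1024/655 H=0] → run H
t=6: vr[A=1024/1277 B=1024/335 D=512/793 E=512/263 F=1024/655 H=1024/423] → run D
t=7: vr[A=1024/1277 B=1024/335 D=1024/793 E=512/263 F=1024/655 H=1024/423] → run A
t=8: vr[A=2048/1277 B=1024/335 D=1024/793 E=512/263 F=1024/655 H=1024/423] → run D
t=9: vr[A=2048/1277 B=1024/335 D=1536/793 E=512/263 F=1024/655 H=1024/423] → run F
t=10: vr[A=2048/1277 B=1024/335 D=1536/793 E=512/263 F=2048/655 H=1024/423] → run A
t=11: vr[A=3072/1277 B=1024/335 D=1536/793 E=512/263 F=2048/655 H=1024/423] → run D
t=12: vr[A=3072/1277 B=1024/335 D=2048/793 E=512/263 F=2048/655 H=1024/423] → run E
t=13: vr[A=3072/1277 B=1024/335 D=2048/793 E=1024/263 F=2048/655 H=1024/423] → run A
t=14: vr[A=4096/1277 B=1024/335 D=2048/793 E=1024/263 F=2048/655 H=1024/423] → run H
t=15: vr[A=4096/1277 B=1024/335 D=2048/793 E=1024/263 F=2048/655] → run D
t=16: vr[A=4096/1277 B=1024/335 D=2560/793 E=1024/263 F=2048/655] → run B
t=17: vr[A=4096/1277 B=2048/335 D=2560/793 E=1024/263 F=2048/655] → run F
t=18: vr[A=4096/1277 B=2048/335 D=2560/793 E=1024/263 F=3072/655] → run A
t=19: vr[B=2048/335 D=2560/793 E=1024/263 F=3072/655] → run D
t=20: vr[B=2048/335 E=1024/263 F=3072/655] → run E
t=21: vr[B=2048/335 E=1536/263 F=3072/655] → run F
t=22: vr[B=2048/335 E=1536/263 F=4096/655] → run E
t=23: vr[B=2048/335 F=4096/655] → run B
t=24: vr[B=3072/335 F=4096/655] → run F
t=25: vr[B=3072/335 F=1024/131] → run F
t=26: vr[B=3072/335 F=6144/655] → run B
t=27: vr[B=4096/335 F=6144/655] → run F
t=28: vr[B=4096/335] → run B
t=29: vr[B=1024/67] → run B
t=30: vr[B=6144/335] → run B
t=31: vr[B=7168/335] → run B
t=32: (idle)
t=33: (idle)

vruntime(B, start of tick 29) = 1024/67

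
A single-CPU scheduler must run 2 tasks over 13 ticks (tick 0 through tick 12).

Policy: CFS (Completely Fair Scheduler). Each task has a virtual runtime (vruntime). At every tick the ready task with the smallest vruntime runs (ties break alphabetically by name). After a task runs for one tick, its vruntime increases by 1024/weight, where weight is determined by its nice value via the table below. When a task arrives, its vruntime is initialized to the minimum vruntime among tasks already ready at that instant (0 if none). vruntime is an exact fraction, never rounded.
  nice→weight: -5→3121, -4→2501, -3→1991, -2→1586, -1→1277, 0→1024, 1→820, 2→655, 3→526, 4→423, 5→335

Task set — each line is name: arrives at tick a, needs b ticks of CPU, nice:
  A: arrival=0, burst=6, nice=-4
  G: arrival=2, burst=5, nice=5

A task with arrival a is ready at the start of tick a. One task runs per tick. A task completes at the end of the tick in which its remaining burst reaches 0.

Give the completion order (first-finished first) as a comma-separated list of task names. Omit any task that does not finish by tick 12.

completion order = A, G

t=0: vr[A=0] → run A
t=1: vr[A=1024/2501] → run A
t=2: vr[A=2048/2501 G=2048/2501] → run A
t=3: vr[A=3072/2501 G=2048/2501] → run G
t=4: vr[A=3072/2501 G=3247104/837835] → run A
t=5: vr[A=4096/2501 G=3247104/837835] → run A
t=6: vr[A=5120/2501 G=3247104/837835] → run A
t=7: vr[G=3247104/837835] → run G
t=8: vr[G=5808128/837835] → run G
t=9: vr[G=8369152/837835] → run G
t=10: vr[G=10930176/837835] → run G
t=11: (idle)
t=12: (idle)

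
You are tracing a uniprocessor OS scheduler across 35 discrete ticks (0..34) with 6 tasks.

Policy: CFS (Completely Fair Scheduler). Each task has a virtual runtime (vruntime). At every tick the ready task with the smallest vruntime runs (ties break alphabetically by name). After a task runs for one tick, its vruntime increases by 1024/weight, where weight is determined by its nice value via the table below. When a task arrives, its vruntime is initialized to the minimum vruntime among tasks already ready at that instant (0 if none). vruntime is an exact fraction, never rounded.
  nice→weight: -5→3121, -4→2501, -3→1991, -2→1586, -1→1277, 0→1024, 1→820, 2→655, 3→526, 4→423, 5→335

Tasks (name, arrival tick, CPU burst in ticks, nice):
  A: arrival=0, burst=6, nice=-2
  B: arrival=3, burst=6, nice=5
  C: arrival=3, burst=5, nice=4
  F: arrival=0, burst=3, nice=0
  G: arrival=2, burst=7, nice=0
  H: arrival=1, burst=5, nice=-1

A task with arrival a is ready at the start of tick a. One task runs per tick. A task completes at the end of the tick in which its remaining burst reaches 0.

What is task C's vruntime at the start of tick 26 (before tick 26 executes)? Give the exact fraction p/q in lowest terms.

vruntime(C, start of tick 26) = 1024/141

t=0: vr[A=0 F=0] → run A
t=1: vr[A=512/793 F=0 H=0] → run F
t=2: vr[A=512/793 F=1 G=0 H=0] → run G
t=3: vr[A=512/793 B=0 C=0 F=1 G=1 H=0] → run B
t=4: vr[A=512/793 B=1024/335 C=0 F=1 G=1 H=0] → run C
t=5: vr[A=512/793 B=1024/335 C=1024/423 F=1 G=1 H=0] → run H
t=6: vr[A=512/793 B=1024/335 C=1024/423 F=1 G=1 H=1024/1277] → run A
t=7: vr[A=1024/793 B=1024/335 C=1024/423 F=1 G=1 H=1024/1277] → run H
t=8: vr[A=1024/793 B=1024/335 C=1024/423 F=1 G=1 H=2048/1277] → run F
t=9: vr[A=1024/793 B=1024/335 C=1024/423 F=2 G=1 H=2048/1277] → run G
t=10: vr[A=1024/793 B=1024/335 C=1024/423 F=2 G=2 H=2048/1277] → run A
t=11: vr[A=1536/793 B=1024/335 C=1024/423 F=2 G=2 H=2048/1277] → run H
t=12: vr[A=1536/793 B=1024/335 C=1024/423 F=2 G=2 H=3072/1277] → run A
t=13: vr[A=2048/793 B=1024/335 C=1024/423 F=2 G=2 H=3072/1277] → run F
t=14: vr[A=2048/793 B=1024/335 C=1024/423 G=2 H=3072/1277] → run G
t=15: vr[A=2048/793 B=1024/335 C=1024/423 G=3 H=3072/1277] → run H
t=16: vr[A=2048/793 B=1024/335 C=1024/423 G=3 H=4096/1277] → run C
t=17: vr[A=2048/793 B=1024/335 C=2048/423 G=3 H=4096/1277] → run A
t=18: vr[A=2560/793 B=1024/335 C=2048/423 G=3 H=4096/1277] → run G
t=19: vr[A=2560/793 B=1024/335 C=2048/423 G=4 H=4096/1277] → run B
t=20: vr[A=2560/793 B=2048/335 C=2048/423 G=4 H=4096/1277] → run H
t=21: vr[A=2560/793 B=2048/335 C=2048/423 G=4] → run A
t=22: vr[B=2048/335 C=2048/423 G=4] → run G
t=23: vr[B=2048/335 C=2048/423 G=5] → run C
t=24: vr[B=2048/335 C=1024/141 G=5] → run G
t=25: vr[B=2048/335 C=1024/141 G=6] → run G
t=26: vr[B=2048/335 C=1024/141] → run B
t=27: vr[B=3072/335 C=1024/141] → run C
t=28: vr[B=3072/335 C=4096/423] → run B
t=29: vr[B=4096/335 C=4096/423] → run C
t=30: vr[B=4096/335] → run B
t=31: vr[B=1024/67] → run B
t=32: (idle)
t=33: (idle)
t=34: (idle)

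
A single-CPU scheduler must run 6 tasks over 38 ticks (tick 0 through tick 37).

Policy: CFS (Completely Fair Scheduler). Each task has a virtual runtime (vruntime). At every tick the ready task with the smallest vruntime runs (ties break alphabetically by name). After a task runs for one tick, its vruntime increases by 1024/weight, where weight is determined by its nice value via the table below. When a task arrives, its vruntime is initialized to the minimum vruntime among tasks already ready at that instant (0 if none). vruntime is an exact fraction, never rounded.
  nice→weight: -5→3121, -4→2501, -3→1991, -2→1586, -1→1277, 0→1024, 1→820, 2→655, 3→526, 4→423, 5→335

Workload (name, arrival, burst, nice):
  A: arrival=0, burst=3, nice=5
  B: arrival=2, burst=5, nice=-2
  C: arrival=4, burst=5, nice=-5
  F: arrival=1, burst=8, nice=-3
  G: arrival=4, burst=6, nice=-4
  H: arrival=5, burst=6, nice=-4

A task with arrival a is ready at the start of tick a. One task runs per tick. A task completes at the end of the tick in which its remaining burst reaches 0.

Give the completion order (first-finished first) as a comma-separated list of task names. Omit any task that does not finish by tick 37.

t=0: vr[A=0] → run A
t=1: vr[A=1024/335 F=1024/335] → run A
t=2: vr[A=2048/335 B=1024/335 F=1024/335] → run B
t=3: vr[A=2048/335 B=983552/265655 F=1024/335] → run F
t=4: vr[A=2048/335 B=983552/265655 C=2381824/666985 F=2381824/666985 G=2381824/666985] → run C
t=5: vr[A=2048/335 B=983552/265655 C=8116665344/2081660185 F=2381824/666985 G=2381824/666985 H=2381824/666985] → run F
t=6: vr[A=2048/335 B=983552/265655 C=8116665344/2081660185 F=2724864/666985 G=2381824/666985 H=2381824/666985] → run G
t=7: vr[A=2048/335 B=983552/265655 C=8116665344/2081660185 F=2724864/666985 G=6639934464/1668129485 H=2381824/666985] → run H
t=8: vr[A=2048/335 B=983552/265655 C=8116665344/2081660185 F=2724864/666985 G=6639934464/1668129485 H=6639934464/1668129485] → run B
t=9: vr[A=2048/335 B=1155072/265655 C=8116665344/2081660185 F=2724864/666985 G=6639934464/1668129485 H=6639934464/1668129485] → run C
t=10: vr[A=2048/335 B=1155072/265655 C=8799657984/2081660185 F=2724864/666985 G=6639934464/1668129485 H=6639934464/1668129485] → run G
t=11: vr[A=2048/335 B=1155072/265655 C=8799657984/2081660185 F=2724864/666985 G=7322927104/1668129485 H=6639934464/1668129485] → run H
t=12: vr[A=2048/335 B=1155072/265655 C=8799657984/2081660185 F=2724864/666985 G=7322927104/1668129485 H=7322927104/1668129485] → run F
t=13: vr[A=2048/335 B=1155072/265655 C=8799657984/2081660185 F=3067904/666985 G=7322927104/1668129485 H=7322927104/1668129485] → run C
t=14: vr[A=2048/335 B=1155072/265655 C=9482650624/2081660185 F=3067904/666985 G=7322927104/1668129485 H=7322927104/1668129485] → run B
t=15: vr[A=2048/335 B=1326592/265655 C=9482650624/2081660185 F=3067904/666985 G=7322927104/1668129485 H=7322927104/1668129485] → run G
t=16: vr[A=2048/335 B=1326592/265655 C=9482650624/2081660185 F=3067904/666985 G=8005919744/1668129485 H=7322927104/1668129485] → run H
t=17: vr[A=2048/335 B=1326592/265655 C=9482650624/2081660185 F=3067904/666985 G=8005919744/1668129485 H=8005919744/1668129485] → run C
t=18: vr[A=2048/335 B=1326592/265655 C=10165643264/2081660185 F=3067904/666985 G=8005919744/1668129485 H=8005919744/1668129485] → run F
t=19: vr[A=2048/335 B=1326592/265655 C=10165643264/2081660185 F=3410944/666985 G=8005919744/1668129485 H=8005919744/1668129485] → run G
t=20: vr[A=2048/335 B=1326592/265655 C=10165643264/2081660185 F=3410944/666985 G=8688912384/1668129485 H=8005919744/1668129485] → run H
t=21: vr[A=2048/335 B=1326592/265655 C=10165643264/2081660185 F=3410944/666985 G=8688912384/1668129485 H=8688912384/1668129485] → run C
t=22: vr[A=2048/335 B=1326592/265655 F=3410944/666985 G=8688912384/1668129485 H=8688912384/1668129485] → run B
t=23: vr[A=2048/335 B=1498112/265655 F=3410944/666985 G=8688912384/1668129485 H=8688912384/1668129485] → run F
t=24: vr[A=2048/335 B=1498112/265655 F=3753984/666985 G=8688912384/1668129485 H=8688912384/1668129485] → run G
t=25: vr[A=2048/335 B=1498112/265655 F=3753984/666985 G=9371905024/1668129485 H=8688912384/1668129485] → run H
t=26: vr[A=2048/335 B=1498112/265655 F=3753984/666985 G=9371905024/1668129485 H=9371905024/1668129485] → run G
t=27: vr[A=2048/335 B=1498112/265655 F=3753984/666985 H=9371905024/1668129485] → run H
t=28: vr[A=2048/335 B=1498112/265655 F=3753984/666985] → run F
t=29: vr[A=2048/335 B=1498112/265655 F=4097024/666985] → run B
t=30: vr[A=2048/335 F=4097024/666985] → run A
t=31: vr[F=4097024/666985] → run F
t=32: vr[F=4440064/666985] → run F
t=33: (idle)
t=34: (idle)
t=35: (idle)
t=36: (idle)
t=37: (idle)

completion order = C, G, H, B, A, F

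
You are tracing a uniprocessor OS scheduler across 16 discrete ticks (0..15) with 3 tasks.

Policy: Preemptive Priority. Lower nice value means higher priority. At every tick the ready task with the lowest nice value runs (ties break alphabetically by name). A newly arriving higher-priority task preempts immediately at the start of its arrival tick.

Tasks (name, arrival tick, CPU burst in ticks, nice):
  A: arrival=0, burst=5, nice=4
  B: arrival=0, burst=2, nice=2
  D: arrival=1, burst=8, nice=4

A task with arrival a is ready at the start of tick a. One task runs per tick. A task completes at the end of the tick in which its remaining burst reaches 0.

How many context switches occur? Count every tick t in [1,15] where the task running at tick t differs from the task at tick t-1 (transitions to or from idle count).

t=0: ready={A,B} → run B
t=1: ready={A,B,D} → run B
t=2: ready={A,D} → run A
t=3: ready={A,D} → run A
t=4: ready={A,D} → run A
t=5: ready={A,D} → run A
t=6: ready={A,D} → run A
t=7: ready={D} → run D
t=8: ready={D} → run D
t=9: ready={D} → run D
t=10: ready={D} → run D
t=11: ready={D} → run D
t=12: ready={D} → run D
t=13: ready={D} → run D
t=14: ready={D} → run D
t=15: (idle)

context switches = 3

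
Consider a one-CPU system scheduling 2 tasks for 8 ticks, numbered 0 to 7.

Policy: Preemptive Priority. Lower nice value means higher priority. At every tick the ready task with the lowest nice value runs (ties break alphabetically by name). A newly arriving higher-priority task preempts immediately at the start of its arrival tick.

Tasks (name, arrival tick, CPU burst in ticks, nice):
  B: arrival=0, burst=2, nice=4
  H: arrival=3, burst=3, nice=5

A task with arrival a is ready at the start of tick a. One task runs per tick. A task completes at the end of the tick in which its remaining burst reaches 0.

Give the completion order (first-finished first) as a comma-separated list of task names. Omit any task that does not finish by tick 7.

completion order = B, H

t=0: ready={B} → run B
t=1: ready={B} → run B
t=2: (idle)
t=3: ready={H} → run H
t=4: ready={H} → run H
t=5: ready={H} → run H
t=6: (idle)
t=7: (idle)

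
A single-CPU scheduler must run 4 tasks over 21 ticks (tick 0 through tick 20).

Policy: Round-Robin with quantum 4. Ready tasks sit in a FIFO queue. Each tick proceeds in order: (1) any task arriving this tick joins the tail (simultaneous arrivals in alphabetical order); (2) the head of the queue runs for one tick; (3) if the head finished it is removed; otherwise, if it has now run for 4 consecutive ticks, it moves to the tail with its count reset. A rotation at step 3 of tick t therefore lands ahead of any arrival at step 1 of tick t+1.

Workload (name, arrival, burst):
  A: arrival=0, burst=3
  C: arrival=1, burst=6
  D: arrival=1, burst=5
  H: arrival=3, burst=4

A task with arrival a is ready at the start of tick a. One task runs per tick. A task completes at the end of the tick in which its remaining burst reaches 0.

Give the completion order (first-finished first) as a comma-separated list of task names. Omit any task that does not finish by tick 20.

t=0: queue=[A] q_used=0 → run A
t=1: queue=[A,C,D] q_used=1 → run A
t=2: queue=[A,C,D] q_used=2 → run A
t=3: queue=[C,D,H] q_used=0 → run C
t=4: queue=[C,D,H] q_used=1 → run C
t=5: queue=[C,D,H] q_used=2 → run C
t=6: queue=[C,D,H] q_used=3 → run C
t=7: queue=[D,H,C] q_used=0 → run D
t=8: queue=[D,H,C] q_used=1 → run D
t=9: queue=[D,H,C] q_used=2 → run D
t=10: queue=[D,H,C] q_used=3 → run D
t=11: queue=[H,C,D] q_used=0 → run H
t=12: queue=[H,C,D] q_used=1 → run H
t=13: queue=[H,C,D] q_used=2 → run H
t=14: queue=[H,C,D] q_used=3 → run H
t=15: queue=[C,D] q_used=0 → run C
t=16: queue=[C,D] q_used=1 → run C
t=17: queue=[D] q_used=0 → run D
t=18: (idle)
t=19: (idle)
t=20: (idle)

completion order = A, H, C, D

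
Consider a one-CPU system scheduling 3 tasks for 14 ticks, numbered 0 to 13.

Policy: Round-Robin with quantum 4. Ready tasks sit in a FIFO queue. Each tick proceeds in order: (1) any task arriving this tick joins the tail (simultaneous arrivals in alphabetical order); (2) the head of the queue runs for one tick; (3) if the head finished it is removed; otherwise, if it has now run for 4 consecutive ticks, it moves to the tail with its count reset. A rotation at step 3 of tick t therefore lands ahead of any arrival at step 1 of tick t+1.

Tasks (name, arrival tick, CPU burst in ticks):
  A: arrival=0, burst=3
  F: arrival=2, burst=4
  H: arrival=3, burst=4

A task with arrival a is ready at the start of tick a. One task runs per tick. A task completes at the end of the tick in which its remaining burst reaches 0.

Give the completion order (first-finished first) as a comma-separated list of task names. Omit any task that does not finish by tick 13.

t=0: queue=[A] q_used=0 → run A
t=1: queue=[A] q_used=1 → run A
t=2: queue=[A,F] q_used=2 → run A
t=3: queue=[F,H] q_used=0 → run F
t=4: queue=[F,H] q_used=1 → run F
t=5: queue=[F,H] q_used=2 → run F
t=6: queue=[F,H] q_used=3 → run F
t=7: queue=[H] q_used=0 → run H
t=8: queue=[H] q_used=1 → run H
t=9: queue=[H] q_used=2 → run H
t=10: queue=[H] q_used=3 → run H
t=11: (idle)
t=12: (idle)
t=13: (idle)

completion order = A, F, H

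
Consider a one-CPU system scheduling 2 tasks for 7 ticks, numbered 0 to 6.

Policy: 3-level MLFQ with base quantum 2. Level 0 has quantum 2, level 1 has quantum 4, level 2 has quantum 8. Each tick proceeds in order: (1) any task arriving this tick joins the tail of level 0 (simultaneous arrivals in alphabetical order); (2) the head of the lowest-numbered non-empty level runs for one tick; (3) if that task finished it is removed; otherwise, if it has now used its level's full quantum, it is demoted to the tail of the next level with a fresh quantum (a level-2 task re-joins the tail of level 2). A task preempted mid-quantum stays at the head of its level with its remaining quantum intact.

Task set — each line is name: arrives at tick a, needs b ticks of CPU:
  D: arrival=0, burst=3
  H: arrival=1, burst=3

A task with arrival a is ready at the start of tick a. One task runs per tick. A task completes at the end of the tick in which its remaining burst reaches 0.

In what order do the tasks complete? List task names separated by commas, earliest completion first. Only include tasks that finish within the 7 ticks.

completion order = D, H

t=0: L0/L1/L2 = D/-/- → run D
t=1: L0/L1/L2 = DH/-/- → run D
t=2: L0/L1/L2 = H/D/- → run H
t=3: L0/L1/L2 = H/D/- → run H
t=4: L0/L1/L2 = -/DH/- → run D
t=5: L0/L1/L2 = -/H/- → run H
t=6: (idle)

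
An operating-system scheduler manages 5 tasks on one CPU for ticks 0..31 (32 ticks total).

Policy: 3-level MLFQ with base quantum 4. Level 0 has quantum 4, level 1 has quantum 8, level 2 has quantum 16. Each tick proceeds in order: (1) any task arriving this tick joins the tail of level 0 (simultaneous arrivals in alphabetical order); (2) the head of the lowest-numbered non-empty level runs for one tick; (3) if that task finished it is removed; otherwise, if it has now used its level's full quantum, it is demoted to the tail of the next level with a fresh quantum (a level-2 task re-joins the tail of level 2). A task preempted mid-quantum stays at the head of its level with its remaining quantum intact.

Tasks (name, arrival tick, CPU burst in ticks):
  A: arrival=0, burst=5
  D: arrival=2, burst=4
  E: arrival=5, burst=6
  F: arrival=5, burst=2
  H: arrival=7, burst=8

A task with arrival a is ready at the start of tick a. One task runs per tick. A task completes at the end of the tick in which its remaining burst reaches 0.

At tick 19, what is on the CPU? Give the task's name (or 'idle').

running at tick 19 = E

t=0: L0/L1/L2 = A/-/- → run A
t=1: L0/L1/L2 = A/-/- → run A
t=2: L0/L1/L2 = AD/-/- → run A
t=3: L0/L1/L2 = AD/-/- → run A
t=4: L0/L1/L2 = D/A/- → run D
t=5: L0/L1/L2 = DEF/A/- → run D
t=6: L0/L1/L2 = DEF/A/- → run D
t=7: L0/L1/L2 = DEFH/A/- → run D
t=8: L0/L1/L2 = EFH/A/- → run E
t=9: L0/L1/L2 = EFH/A/- → run E
t=10: L0/L1/L2 = EFH/A/- → run E
t=11: L0/L1/L2 = EFH/A/- → run E
t=12: L0/L1/L2 = FH/AE/- → run F
t=13: L0/L1/L2 = FH/AE/- → run F
t=14: L0/L1/L2 = H/AE/- → run H
t=15: L0/L1/L2 = H/AE/- → run H
t=16: L0/L1/L2 = H/AE/- → run H
t=17: L0/L1/L2 = H/AE/- → run H
t=18: L0/L1/L2 = -/AEH/- → run A
t=19: L0/L1/L2 = -/EH/- → run E
t=20: L0/L1/L2 = -/EH/- → run E
t=21: L0/L1/L2 = -/H/- → run H
t=22: L0/L1/L2 = -/H/- → run H
t=23: L0/L1/L2 = -/H/- → run H
t=24: L0/L1/L2 = -/H/- → run H
t=25: (idle)
t=26: (idle)
t=27: (idle)
t=28: (idle)
t=29: (idle)
t=30: (idle)
t=31: (idle)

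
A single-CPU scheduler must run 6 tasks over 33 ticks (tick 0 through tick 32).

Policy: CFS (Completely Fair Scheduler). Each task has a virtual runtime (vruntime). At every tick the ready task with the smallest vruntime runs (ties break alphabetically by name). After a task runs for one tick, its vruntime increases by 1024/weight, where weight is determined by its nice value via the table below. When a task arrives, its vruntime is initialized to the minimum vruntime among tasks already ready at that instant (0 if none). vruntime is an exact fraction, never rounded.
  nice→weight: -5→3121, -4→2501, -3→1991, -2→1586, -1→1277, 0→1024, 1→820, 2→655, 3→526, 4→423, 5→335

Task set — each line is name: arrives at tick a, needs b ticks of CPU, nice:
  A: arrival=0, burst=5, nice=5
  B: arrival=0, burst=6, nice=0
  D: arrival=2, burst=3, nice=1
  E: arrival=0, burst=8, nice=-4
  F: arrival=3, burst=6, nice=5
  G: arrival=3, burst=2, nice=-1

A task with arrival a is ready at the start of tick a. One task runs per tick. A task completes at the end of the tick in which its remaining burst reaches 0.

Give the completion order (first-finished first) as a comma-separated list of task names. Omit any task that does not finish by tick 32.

completion order = G, D, E, B, A, F

t=0: vr[A=0 B=0 E=0] → run A
t=1: vr[A=1024/335 B=0 E=0] → run B
t=2: vr[A=1024/335 B=1 D=0 E=0] → run D
t=3: vr[A=1024/335 B=1 D=256/205 E=0 F=0 G=0] → run E
t=4: vr[A=1024/335 B=1 D=256/205 E=1024/2501 F=0 G=0] → run F
t=5: vr[A=1024/335 B=1 D=256/205 E=1024/2501 F=1024/335 G=0] → run G
t=6: vr[A=1024/335 B=1 D=256/205 E=1024/2501 F=1024/335 G=1024/1277] → run E
t=7: vr[A=1024/335 B=1 D=256/205 E=2048/2501 F=1024/335 G=1024/1277] → run G
t=8: vr[A=1024/335 B=1 D=256/205 E=2048/2501 F=1024/335] → run E
t=9: vr[A=1024/335 B=1 D=256/205 E=3072/2501 F=1024/335] → run B
t=10: vr[A=1024/335 B=2 D=256/205 E=3072/2501 F=1024/335] → run E
t=11: vr[A=1024/335 B=2 D=256/205 E=4096/2501 F=1024/335] → run D
t=12: vr[A=1024/335 B=2 D=512/205 E=4096/2501 F=1024/335] → run E
t=13: vr[A=1024/335 B=2 D=512/205 E=5120/2501 F=1024/335] → run B
t=14: vr[A=1024/335 B=3 D=512/205 E=5120/2501 F=1024/335] → run E
t=15: vr[A=1024/335 B=3 D=512/205 E=6144/2501 F=1024/335] → run E
t=16: vr[A=1024/335 B=3 D=512/205 E=7168/2501 F=1024/335] → run D
t=17: vr[A=1024/335 B=3 E=7168/2501 F=1024/335] → run E
t=18: vr[A=1024/335 B=3 F=1024/335] → run B
t=19: vr[A=1024/335 B=4 F=1024/335] → run A
t=20: vr[A=2048/335 B=4 F=1024/335] → run F
t=21: vr[A=2048/335 B=4 F=2048/335] → run B
t=22: vr[A=2048/335 B=5 F=2048/335] → run B
t=23: vr[A=2048/335 F=2048/335] → run A
t=24: vr[A=3072/335 F=2048/335] → run F
t=25: vr[A=3072/335 F=3072/335] → run A
t=26: vr[A=4096/335 F=3072/335] → run F
t=27: vr[A=4096/335 F=4096/335] → run A
t=28: vr[F=4096/335] → run F
t=29: vr[F=1024/67] → run F
t=30: (idle)
t=31: (idle)
t=32: (idle)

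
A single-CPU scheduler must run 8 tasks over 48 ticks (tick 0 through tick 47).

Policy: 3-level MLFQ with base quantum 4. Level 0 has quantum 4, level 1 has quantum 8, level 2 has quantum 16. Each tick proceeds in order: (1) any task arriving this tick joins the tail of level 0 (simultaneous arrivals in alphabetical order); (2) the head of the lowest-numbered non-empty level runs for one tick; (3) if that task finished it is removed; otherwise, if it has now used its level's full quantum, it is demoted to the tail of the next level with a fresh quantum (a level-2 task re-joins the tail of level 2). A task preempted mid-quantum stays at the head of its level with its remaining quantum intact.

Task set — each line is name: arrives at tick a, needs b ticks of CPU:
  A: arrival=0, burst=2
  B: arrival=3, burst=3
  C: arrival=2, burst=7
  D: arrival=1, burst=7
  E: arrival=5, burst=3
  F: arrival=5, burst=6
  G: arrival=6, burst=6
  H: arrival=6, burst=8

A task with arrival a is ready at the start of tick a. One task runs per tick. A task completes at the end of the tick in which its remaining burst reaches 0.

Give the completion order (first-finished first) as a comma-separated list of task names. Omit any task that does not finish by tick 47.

t=0: L0/L1/L2 = A/-/- → run A
t=1: L0/L1/L2 = AD/-/- → run A
t=2: L0/L1/L2 = DC/-/- → run D
t=3: L0/L1/L2 = DCB/-/- → run D
t=4: L0/L1/L2 = DCB/-/- → run D
t=5: L0/L1/L2 = DCBEF/-/- → run D
t=6: L0/L1/L2 = CBEFGH/D/- → run C
t=7: L0/L1/L2 = CBEFGH/D/- → run C
t=8: L0/L1/L2 = CBEFGH/D/- → run C
t=9: L0/L1/L2 = CBEFGH/D/- → run C
t=10: L0/L1/L2 = BEFGH/DC/- → run B
t=11: L0/L1/L2 = BEFGH/DC/- → run B
t=12: L0/L1/L2 = BEFGH/DC/- → run B
t=13: L0/L1/L2 = EFGH/DC/- → run E
t=14: L0/L1/L2 = EFGH/DC/- → run E
t=15: L0/L1/L2 = EFGH/DC/- → run E
t=16: L0/L1/L2 = FGH/DC/- → run F
t=17: L0/L1/L2 = FGH/DC/- → run F
t=18: L0/L1/L2 = FGH/DC/- → run F
t=19: L0/L1/L2 = FGH/DC/- → run F
t=20: L0/L1/L2 = GH/DCF/- → run G
t=21: L0/L1/L2 = GH/DCF/- → run G
t=22: L0/L1/L2 = GH/DCF/- → run G
t=23: L0/L1/L2 = GH/DCF/- → run G
t=24: L0/L1/L2 = H/DCFG/- → run H
t=25: L0/L1/L2 = H/DCFG/- → run H
t=26: L0/L1/L2 = H/DCFG/- → run H
t=27: L0/L1/L2 = H/DCFG/- → run H
t=28: L0/L1/L2 = -/DCFGH/- → run D
t=29: L0/L1/L2 = -/DCFGH/- → run D
t=30: L0/L1/L2 = -/DCFGH/- → run D
t=31: L0/L1/L2 = -/CFGH/- → run C
t=32: L0/L1/L2 = -/CFGH/- → run C
t=33: L0/L1/L2 = -/CFGH/- → run C
t=34: L0/L1/L2 = -/FGH/- → run F
t=35: L0/L1/L2 = -/FGH/- → run F
t=36: L0/L1/L2 = -/GH/- → run G
t=37: L0/L1/L2 = -/GH/- → run G
t=38: L0/L1/L2 = -/H/- → run H
t=39: L0/L1/L2 = -/H/- → run H
t=40: L0/L1/L2 = -/H/- → run H
t=41: L0/L1/L2 = -/H/- → run H
t=42: (idle)
t=43: (idle)
t=44: (idle)
t=45: (idle)
t=46: (idle)
t=47: (idle)

completion order = A, B, E, D, C, F, G, H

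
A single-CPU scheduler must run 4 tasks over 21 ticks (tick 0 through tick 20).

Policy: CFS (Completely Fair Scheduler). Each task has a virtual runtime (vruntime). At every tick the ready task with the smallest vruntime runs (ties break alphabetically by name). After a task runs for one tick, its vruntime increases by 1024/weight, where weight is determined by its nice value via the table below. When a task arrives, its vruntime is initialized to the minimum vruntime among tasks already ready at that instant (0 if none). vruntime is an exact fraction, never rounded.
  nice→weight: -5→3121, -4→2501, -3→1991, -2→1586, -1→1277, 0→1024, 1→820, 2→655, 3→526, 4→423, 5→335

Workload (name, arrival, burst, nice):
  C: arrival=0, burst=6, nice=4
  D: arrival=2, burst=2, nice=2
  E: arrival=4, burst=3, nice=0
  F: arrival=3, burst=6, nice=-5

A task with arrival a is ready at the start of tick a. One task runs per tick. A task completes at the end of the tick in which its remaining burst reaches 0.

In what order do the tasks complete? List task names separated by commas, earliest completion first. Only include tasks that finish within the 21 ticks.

t=0: vr[C=0] → run C
t=1: vr[C=1024/423] → run C
t=2: vr[C=2048/423 D=2048/423] → run C
t=3: vr[C=1024/141 D=2048/423 F=2048/423] → run D
t=4: vr[C=1024/141 D=1774592/277065 E=2048/423 F=2048/423] → run E
t=5: vr[C=1024/141 D=1774592/277065 E=2471/423 F=2048/423] → run F
t=6: vr[C=1024/141 D=1774592/277065 E=2471/423 F=6824960/1320183] → run F
t=7: vr[C=1024/141 D=1774592/277065 E=2471/423 F=7258112/1320183] → run F
t=8: vr[C=1024/141 D=1774592/277065 E=2471/423 F=7691264/1320183] → run F
t=9: vr[C=1024/141 D=1774592/277065 E=2471/423 F=8124416/1320183] → run E
t=10: vr[C=1024/141 D=1774592/277065 E=2894/423 F=8124416/1320183] → run F
t=11: vr[C=1024/141 D=1774592/277065 E=2894/423 F=8557568/1320183] → run D
t=12: vr[C=1024/141 E=2894/423 F=8557568/1320183] → run F
t=13: vr[C=1024/141 E=2894/423] → run E
t=14: vr[C=1024/141] → run C
t=15: vr[C=4096/423] → run C
t=16: vr[C=5120/423] → run C
t=17: (idle)
t=18: (idle)
t=19: (idle)
t=20: (idle)

completion order = D, F, E, C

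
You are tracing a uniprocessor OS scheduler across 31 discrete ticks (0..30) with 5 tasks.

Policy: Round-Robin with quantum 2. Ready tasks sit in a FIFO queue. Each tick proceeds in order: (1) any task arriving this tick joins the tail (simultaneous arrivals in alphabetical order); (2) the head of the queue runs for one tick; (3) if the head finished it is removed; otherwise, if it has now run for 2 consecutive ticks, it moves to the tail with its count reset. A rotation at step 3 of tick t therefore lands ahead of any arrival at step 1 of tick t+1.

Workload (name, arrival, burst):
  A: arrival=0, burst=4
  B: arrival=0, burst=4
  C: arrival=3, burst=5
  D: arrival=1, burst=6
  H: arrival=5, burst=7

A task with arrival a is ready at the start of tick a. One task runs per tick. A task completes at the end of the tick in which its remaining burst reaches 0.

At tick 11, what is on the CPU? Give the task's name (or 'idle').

t=0: queue=[A,B] q_used=0 → run A
t=1: queue=[A,B,D] q_used=1 → run A
t=2: queue=[B,D,A] q_used=0 → run B
t=3: queue=[B,D,A,C] q_used=1 → run B
t=4: queue=[D,A,C,B] q_used=0 → run D
t=5: queue=[D,A,C,B,H] q_used=1 → run D
t=6: queue=[A,C,B,H,D] q_used=0 → run A
t=7: queue=[A,C,B,H,D] q_used=1 → run A
t=8: queue=[C,B,H,D] q_used=0 → run C
t=9: queue=[C,B,H,D] q_used=1 → run C
t=10: queue=[B,H,D,C] q_used=0 → run B
t=11: queue=[B,H,D,C] q_used=1 → run B
t=12: queue=[H,D,C] q_used=0 → run H
t=13: queue=[H,D,C] q_used=1 → run H
t=14: queue=[D,C,H] q_used=0 → run D
t=15: queue=[D,C,H] q_used=1 → run D
t=16: queue=[C,H,D] q_used=0 → run C
t=17: queue=[C,H,D] q_used=1 → run C
t=18: queue=[H,D,C] q_used=0 → run H
t=19: queue=[H,D,C] q_used=1 → run H
t=20: queue=[D,C,H] q_used=0 → run D
t=21: queue=[D,C,H] q_used=1 → run D
t=22: queue=[C,H] q_used=0 → run C
t=23: queue=[H] q_used=0 → run H
t=24: queue=[H] q_used=1 → run H
t=25: queue=[H] q_used=0 → run H
t=26: (idle)
t=27: (idle)
t=28: (idle)
t=29: (idle)
t=30: (idle)

running at tick 11 = B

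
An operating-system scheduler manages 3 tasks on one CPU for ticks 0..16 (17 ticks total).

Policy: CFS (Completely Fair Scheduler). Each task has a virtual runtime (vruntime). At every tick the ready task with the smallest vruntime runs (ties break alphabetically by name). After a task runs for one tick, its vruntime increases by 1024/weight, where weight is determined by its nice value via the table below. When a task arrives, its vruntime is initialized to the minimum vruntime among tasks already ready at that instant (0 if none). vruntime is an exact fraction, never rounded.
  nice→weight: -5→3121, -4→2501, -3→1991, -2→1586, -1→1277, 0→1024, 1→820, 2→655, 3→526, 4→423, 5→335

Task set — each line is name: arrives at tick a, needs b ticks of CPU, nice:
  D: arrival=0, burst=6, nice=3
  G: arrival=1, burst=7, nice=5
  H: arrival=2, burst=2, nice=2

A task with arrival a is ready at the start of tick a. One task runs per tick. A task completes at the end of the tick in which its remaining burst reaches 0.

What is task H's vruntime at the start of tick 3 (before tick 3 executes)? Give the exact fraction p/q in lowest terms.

t=0: vr[D=0] → run D
t=1: vr[D=512/263 G=512/263] → run D
t=2: vr[D=1024/263 G=512/263 H=512/263] → run G
t=3: vr[D=1024/263 G=440832/88105 H=512/263] → run H
t=4: vr[D=1024/263 G=440832/88105 H=604672/172265] → run H
t=5: vr[D=1024/263 G=440832/88105] → run D
t=6: vr[D=1536/263 G=440832/88105] → run G
t=7: vr[D=1536/263 G=710144/88105] → run D
t=8: vr[D=2048/263 G=710144/88105] → run D
t=9: vr[D=2560/263 G=710144/88105] → run G
t=10: vr[D=2560/263 G=979456/88105] → run D
t=11: vr[G=979456/88105] → run G
t=12: vr[G=1248768/88105] → run G
t=13: vr[G=303616/17621] → run G
t=14: vr[G=1787392/88105] → run G
t=15: (idle)
t=16: (idle)

vruntime(H, start of tick 3) = 512/263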